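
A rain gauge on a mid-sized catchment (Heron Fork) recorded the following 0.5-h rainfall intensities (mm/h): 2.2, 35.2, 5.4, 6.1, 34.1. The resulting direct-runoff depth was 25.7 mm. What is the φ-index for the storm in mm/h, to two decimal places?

Only the 2 blocks with intensity above φ contribute runoff: 35.2, 34.1 mm/h.
Σ(I−φ)·Δt = d  ⇒  (35.2+34.1 − 2φ)·0.5 = 25.7
φ = (69.30 − 25.7/0.5) / 2 = 8.95 mm/h.

φ ≈ 8.95 mm/h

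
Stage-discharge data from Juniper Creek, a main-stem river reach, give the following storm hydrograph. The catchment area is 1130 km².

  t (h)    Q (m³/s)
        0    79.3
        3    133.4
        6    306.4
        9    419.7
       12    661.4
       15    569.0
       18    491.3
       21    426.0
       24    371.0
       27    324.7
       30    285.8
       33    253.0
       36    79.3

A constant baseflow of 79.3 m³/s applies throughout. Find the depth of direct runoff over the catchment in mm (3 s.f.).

Direct runoff: 0.0, 54.1, 227.1, 340.4, 582.1, 489.7, 412.0, 346.7, 291.7, 245.4, 206.5, 173.7, 0.0 m³/s; ΣQ_DR = 3369 m³/s.
V = ΣQ_DR · Δt = 3369 × 10800 s = 3.639 × 10^7 m³.
Over A = 1130 km², depth = V / A = 32.2 mm.

d ≈ 32.2 mm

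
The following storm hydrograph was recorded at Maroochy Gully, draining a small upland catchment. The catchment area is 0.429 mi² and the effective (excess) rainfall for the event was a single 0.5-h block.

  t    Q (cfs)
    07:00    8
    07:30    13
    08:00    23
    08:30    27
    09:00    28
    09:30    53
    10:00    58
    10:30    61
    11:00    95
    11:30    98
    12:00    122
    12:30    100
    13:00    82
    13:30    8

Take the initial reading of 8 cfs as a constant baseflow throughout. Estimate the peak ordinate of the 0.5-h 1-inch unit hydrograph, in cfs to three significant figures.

U_p ≈ 95.1 cfs

Direct runoff: 0.0, 5.0, 15.0, 19.0, 20.0, 45.0, 50.0, 53.0, 87.0, 90.0, 114.0, 92.0, 74.0, 0.0 cfs; ΣQ_DR = 664.0 cfs, peak = 114.0 cfs.
Runoff depth d = ΣQ_DR·Δt / A = 664.0 × 1800 / (0.429 mi²) = 1.199 in.
The 1-inch UH is the DRH scaled by (1 in)/d, so U_p = 114.0 × 1/1.199 = 95.1 cfs.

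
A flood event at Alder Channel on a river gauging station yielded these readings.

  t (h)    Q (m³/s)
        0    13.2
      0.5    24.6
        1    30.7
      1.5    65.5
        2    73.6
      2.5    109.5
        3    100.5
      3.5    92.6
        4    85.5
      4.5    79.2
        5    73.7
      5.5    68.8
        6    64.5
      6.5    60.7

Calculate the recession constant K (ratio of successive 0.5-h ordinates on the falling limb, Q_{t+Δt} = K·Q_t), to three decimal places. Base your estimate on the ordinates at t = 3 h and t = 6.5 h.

Using the recession-limb readings at t = 3 h and t = 6.5 h: Q falls from 100.5 to 60.7 m³/s over 7 intervals.
K = (Q₂/Q₁)^(1/7) = (60.7/100.5)^(1/7) = 0.931.

K ≈ 0.931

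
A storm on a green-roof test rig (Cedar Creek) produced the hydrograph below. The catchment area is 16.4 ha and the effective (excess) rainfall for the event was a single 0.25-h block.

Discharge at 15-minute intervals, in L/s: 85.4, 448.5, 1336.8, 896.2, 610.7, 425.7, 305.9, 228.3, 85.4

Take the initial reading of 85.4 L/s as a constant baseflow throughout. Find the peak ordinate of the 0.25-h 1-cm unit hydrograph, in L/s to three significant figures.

U_p ≈ 624 L/s

Direct runoff: 0.0, 363.1, 1251.4, 810.8, 525.3, 340.3, 220.5, 142.9, 0.0 L/s; ΣQ_DR = 3654 L/s, peak = 1251.4 L/s.
Runoff depth d = ΣQ_DR·Δt / A = 3654 × 900 / (16.4 ha) = 20.05 mm.
The 1-cm UH is the DRH scaled by (10 mm)/d, so U_p = 1251.4 × 10/20.05 = 624 L/s.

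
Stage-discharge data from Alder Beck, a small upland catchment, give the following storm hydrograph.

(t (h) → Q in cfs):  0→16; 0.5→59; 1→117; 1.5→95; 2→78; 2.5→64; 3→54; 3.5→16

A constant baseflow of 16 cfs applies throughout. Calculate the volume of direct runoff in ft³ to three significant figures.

Direct-runoff ordinates (Q − Q_b): 0.0, 43.0, 101.0, 79.0, 62.0, 48.0, 38.0, 0.0 cfs.
ΣQ_DR = 371.0 cfs.
With Δt = 0.5 h = 1800 s, V = ΣQ_DR · Δt = 371.0 × 1800 = 6.68 × 10^5 ft³.

V ≈ 6.68 × 10^5 ft³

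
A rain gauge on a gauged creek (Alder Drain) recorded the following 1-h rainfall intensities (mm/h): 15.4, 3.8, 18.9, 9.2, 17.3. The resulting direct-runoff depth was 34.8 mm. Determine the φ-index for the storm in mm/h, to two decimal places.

φ ≈ 6.50 mm/h

Only the 4 blocks with intensity above φ contribute runoff: 15.4, 18.9, 9.2, 17.3 mm/h.
Σ(I−φ)·Δt = d  ⇒  (15.4+18.9+9.2+17.3 − 4φ)·1 = 34.8
φ = (60.80 − 34.8/1) / 4 = 6.50 mm/h.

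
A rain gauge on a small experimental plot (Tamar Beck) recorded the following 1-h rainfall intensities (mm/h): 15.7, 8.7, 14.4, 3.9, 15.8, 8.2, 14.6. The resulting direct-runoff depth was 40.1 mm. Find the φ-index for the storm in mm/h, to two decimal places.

Only the 6 blocks with intensity above φ contribute runoff: 15.7, 8.7, 14.4, 15.8, 8.2, 14.6 mm/h.
Σ(I−φ)·Δt = d  ⇒  (15.7+8.7+14.4+15.8+8.2+14.6 − 6φ)·1 = 40.1
φ = (77.40 − 40.1/1) / 6 = 6.22 mm/h.

φ ≈ 6.22 mm/h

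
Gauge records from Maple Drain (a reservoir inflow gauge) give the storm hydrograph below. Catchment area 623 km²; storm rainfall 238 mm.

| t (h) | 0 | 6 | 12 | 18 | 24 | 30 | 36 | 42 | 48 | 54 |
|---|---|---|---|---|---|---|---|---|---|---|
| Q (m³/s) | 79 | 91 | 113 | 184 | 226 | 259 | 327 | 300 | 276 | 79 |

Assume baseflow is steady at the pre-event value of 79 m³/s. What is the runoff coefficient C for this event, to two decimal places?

C ≈ 0.17

ΣQ_DR = 1144 m³/s; V = ΣQ_DR·Δt = 2.471 × 10^7 m³.
Runoff depth d = V / A = 39.66 mm.
C = d / P = 39.66 / 238 = 0.17.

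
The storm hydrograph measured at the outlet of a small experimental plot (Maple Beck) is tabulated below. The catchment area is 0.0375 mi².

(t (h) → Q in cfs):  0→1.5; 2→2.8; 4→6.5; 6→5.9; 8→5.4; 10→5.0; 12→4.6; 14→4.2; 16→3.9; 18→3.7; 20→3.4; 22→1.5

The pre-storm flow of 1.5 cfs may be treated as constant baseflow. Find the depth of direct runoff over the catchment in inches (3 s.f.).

d ≈ 2.51 in

Direct runoff: 0.0, 1.3, 5.0, 4.4, 3.9, 3.5, 3.1, 2.7, 2.4, 2.2, 1.9, 0.0 cfs; ΣQ_DR = 30.40 cfs.
V = ΣQ_DR · Δt = 30.40 × 7200 s = 2.189 × 10^5 ft³.
Over A = 0.0375 mi², depth = V / A = 2.51 in.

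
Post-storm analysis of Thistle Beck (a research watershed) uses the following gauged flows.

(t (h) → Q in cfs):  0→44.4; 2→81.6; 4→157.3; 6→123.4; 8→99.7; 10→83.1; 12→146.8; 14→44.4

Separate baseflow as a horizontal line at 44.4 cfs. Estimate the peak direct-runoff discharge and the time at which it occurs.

Q_p = 112.9 cfs at t = 4 h

Subtracting baseflow gives direct-runoff ordinates: 0.0, 37.2, 112.9, 79.0, 55.3, 38.7, 102.4, 0.0 cfs.
The maximum is 112.9 cfs, occurring at the reading for t = 4 h.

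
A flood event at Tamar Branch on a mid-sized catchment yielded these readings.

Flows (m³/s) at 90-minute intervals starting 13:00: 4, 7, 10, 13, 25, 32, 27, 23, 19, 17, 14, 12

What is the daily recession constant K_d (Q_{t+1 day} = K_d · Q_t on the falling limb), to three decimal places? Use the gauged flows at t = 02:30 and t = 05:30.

Between t = 02:30 and t = 05:30 the flow falls from 17 to 12 m³/s over 2×1.5 h = 3 h.
Per-interval ratio K = (12/17)^(1/2) = 0.8402; K_d = K^(24/1.5) = 0.062.

K_d ≈ 0.062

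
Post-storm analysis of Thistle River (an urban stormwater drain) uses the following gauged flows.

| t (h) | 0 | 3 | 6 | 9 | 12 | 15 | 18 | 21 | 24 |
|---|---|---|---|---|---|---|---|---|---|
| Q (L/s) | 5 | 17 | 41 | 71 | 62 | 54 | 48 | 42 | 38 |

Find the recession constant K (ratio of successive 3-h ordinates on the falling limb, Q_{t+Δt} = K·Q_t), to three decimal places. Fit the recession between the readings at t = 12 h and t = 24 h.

K ≈ 0.885

Using the recession-limb readings at t = 12 h and t = 24 h: Q falls from 62 to 38 L/s over 4 intervals.
K = (Q₂/Q₁)^(1/4) = (38/62)^(1/4) = 0.885.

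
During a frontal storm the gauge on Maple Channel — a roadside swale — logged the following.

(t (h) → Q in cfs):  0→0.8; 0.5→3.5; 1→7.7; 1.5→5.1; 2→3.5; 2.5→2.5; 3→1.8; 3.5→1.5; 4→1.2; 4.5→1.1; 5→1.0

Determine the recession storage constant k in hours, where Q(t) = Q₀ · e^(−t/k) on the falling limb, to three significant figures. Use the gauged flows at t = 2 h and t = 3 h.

k ≈ 1.50 h

On the falling limb, Q drops from 3.5 to 1.8 cfs between t = 2 h and t = 3 h (Δt = 1 h).
k = −Δt / ln(Q₂/Q₁) = −1 / ln(1.8/3.5) = 1.50 h.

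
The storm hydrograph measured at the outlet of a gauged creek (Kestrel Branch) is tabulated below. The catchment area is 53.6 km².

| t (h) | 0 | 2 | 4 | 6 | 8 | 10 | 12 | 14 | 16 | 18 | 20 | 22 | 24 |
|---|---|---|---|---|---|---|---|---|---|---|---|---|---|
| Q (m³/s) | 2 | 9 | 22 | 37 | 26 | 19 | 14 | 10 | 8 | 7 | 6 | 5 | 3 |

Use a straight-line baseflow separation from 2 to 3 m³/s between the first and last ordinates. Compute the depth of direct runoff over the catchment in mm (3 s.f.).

Direct runoff: 0.00, 6.92, 19.83, 34.75, 23.67, 16.58, 11.50, 7.42, 5.33, 4.25, 3.17, 2.08, 0.00 m³/s; ΣQ_DR = 135.5 m³/s.
V = ΣQ_DR · Δt = 135.5 × 7200 s = 9.756 × 10^5 m³.
Over A = 53.6 km², depth = V / A = 18.2 mm.

d ≈ 18.2 mm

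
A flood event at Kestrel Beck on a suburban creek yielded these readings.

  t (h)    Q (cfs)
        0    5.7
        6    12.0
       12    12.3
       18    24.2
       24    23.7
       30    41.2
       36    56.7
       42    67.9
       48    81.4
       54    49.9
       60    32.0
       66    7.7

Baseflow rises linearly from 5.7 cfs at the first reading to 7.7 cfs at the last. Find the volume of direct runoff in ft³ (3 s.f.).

Direct-runoff ordinates (Q − Q_b): 0.00, 6.12, 6.24, 17.95, 17.27, 34.59, 49.91, 60.93, 74.25, 42.56, 24.48, 0.00 cfs.
ΣQ_DR = 334.3 cfs.
With Δt = 6 h = 21600 s, V = ΣQ_DR · Δt = 334.3 × 21600 = 7.22 × 10^6 ft³.

V ≈ 7.22 × 10^6 ft³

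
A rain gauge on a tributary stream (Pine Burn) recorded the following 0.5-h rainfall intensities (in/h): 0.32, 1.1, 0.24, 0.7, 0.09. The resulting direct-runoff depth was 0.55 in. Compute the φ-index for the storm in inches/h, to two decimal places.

φ ≈ 0.35 in/h

Only the 2 blocks with intensity above φ contribute runoff: 1.1, 0.7 in/h.
Σ(I−φ)·Δt = d  ⇒  (1.1+0.7 − 2φ)·0.5 = 0.55
φ = (1.800 − 0.55/0.5) / 2 = 0.35 in/h.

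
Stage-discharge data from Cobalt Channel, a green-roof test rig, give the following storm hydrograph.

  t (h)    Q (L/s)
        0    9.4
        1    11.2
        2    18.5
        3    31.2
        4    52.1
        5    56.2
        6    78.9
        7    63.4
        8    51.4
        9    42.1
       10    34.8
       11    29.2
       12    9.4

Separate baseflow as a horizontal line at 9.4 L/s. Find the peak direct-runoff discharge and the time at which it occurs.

Q_p = 69.5 L/s at t = 6 h

Subtracting baseflow gives direct-runoff ordinates: 0.0, 1.8, 9.1, 21.8, 42.7, 46.8, 69.5, 54.0, 42.0, 32.7, 25.4, 19.8, 0.0 L/s.
The maximum is 69.5 L/s, occurring at the reading for t = 6 h.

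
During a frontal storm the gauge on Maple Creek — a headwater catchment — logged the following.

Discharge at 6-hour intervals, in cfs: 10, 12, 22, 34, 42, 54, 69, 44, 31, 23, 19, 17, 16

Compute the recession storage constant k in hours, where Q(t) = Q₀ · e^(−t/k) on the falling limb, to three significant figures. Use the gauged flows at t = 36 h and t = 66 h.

On the falling limb, Q drops from 69 to 17 cfs between t = 36 h and t = 66 h (Δt = 30 h).
k = −Δt / ln(Q₂/Q₁) = −30 / ln(17/69) = 21.4 h.

k ≈ 21.4 h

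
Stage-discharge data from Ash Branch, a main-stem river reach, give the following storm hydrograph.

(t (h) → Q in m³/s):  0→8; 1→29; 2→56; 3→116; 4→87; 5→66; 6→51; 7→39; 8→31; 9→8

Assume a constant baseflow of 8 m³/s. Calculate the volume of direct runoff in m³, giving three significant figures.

Direct-runoff ordinates (Q − Q_b): 0.0, 21.0, 48.0, 108.0, 79.0, 58.0, 43.0, 31.0, 23.0, 0.0 m³/s.
ΣQ_DR = 411.0 m³/s.
With Δt = 1 h = 3600 s, V = ΣQ_DR · Δt = 411.0 × 3600 = 1.48 × 10^6 m³.

V ≈ 1.48 × 10^6 m³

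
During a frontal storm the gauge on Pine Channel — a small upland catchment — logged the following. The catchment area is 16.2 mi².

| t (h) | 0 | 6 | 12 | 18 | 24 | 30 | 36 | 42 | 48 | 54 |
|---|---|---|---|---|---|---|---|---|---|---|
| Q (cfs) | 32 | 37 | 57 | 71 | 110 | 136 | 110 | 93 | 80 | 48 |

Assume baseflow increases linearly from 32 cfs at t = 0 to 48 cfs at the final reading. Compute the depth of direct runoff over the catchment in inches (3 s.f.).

Direct runoff: 0.00, 3.22, 21.44, 33.67, 70.89, 95.11, 67.33, 48.56, 33.78, 0.00 cfs; ΣQ_DR = 374.0 cfs.
V = ΣQ_DR · Δt = 374.0 × 21600 s = 8.078 × 10^6 ft³.
Over A = 16.2 mi², depth = V / A = 0.215 in.

d ≈ 0.215 in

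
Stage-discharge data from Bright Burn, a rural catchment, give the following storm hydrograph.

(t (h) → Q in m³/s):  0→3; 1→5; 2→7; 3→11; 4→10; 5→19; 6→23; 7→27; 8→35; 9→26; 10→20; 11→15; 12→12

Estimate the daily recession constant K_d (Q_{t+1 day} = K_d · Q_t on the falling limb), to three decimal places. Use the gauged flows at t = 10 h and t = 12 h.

Between t = 10 h and t = 12 h the flow falls from 20 to 12 m³/s over 2×1 h = 2 h.
Per-interval ratio K = (12/20)^(1/2) = 0.7746; K_d = K^(24/1) = 0.002.

K_d ≈ 0.002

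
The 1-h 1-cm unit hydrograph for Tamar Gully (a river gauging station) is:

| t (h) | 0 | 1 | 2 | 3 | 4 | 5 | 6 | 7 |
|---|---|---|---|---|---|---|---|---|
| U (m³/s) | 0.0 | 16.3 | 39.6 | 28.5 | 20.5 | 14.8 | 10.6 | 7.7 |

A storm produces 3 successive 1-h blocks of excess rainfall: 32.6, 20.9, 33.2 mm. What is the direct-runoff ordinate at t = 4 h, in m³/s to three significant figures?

Q ≈ 258 m³/s

By discrete convolution, Q_j = Σ (P_i / 10 mm) · U_{j−i}.
At t = 4 h (j=4): Q = (32.6/10)·20.5 + (20.9/10)·28.5 + (33.2/10)·39.6 = 258 m³/s.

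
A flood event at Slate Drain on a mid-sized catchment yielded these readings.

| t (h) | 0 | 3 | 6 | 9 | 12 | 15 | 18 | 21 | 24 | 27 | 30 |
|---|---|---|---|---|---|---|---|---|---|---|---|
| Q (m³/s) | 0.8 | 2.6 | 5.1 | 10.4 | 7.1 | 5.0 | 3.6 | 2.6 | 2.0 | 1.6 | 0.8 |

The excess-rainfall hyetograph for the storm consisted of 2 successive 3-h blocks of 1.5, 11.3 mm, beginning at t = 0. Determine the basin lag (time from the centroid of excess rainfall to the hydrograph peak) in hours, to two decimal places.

t_L ≈ 4.85 h

Centroid of excess rainfall: t_c = Σ P_i·t̄_i / ΣP_i = 4.1484 h (block centres at 1.5, 4.5 h).
Hydrograph peak occurs at t = 9 h, so basin lag t_L = 9 − 4.1484 = 4.85 h.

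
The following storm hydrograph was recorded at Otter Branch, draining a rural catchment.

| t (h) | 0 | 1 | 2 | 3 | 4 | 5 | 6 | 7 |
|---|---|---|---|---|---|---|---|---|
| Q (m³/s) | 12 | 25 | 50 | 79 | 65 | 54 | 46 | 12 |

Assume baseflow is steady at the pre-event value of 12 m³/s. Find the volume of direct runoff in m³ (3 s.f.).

Direct-runoff ordinates (Q − Q_b): 0.0, 13.0, 38.0, 67.0, 53.0, 42.0, 34.0, 0.0 m³/s.
ΣQ_DR = 247.0 m³/s.
With Δt = 1 h = 3600 s, V = ΣQ_DR · Δt = 247.0 × 3600 = 8.89 × 10^5 m³.

V ≈ 8.89 × 10^5 m³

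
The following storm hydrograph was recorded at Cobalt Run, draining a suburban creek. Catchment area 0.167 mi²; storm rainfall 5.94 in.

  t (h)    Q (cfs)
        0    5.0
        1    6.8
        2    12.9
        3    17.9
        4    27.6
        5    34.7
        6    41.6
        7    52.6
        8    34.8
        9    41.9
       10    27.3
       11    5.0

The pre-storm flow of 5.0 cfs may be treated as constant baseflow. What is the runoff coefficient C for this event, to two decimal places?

ΣQ_DR = 248.1 cfs; V = ΣQ_DR·Δt = 8.932 × 10^5 ft³.
Runoff depth d = V / A = 2.302 in.
C = d / P = 2.302 / 5.94 = 0.39.

C ≈ 0.39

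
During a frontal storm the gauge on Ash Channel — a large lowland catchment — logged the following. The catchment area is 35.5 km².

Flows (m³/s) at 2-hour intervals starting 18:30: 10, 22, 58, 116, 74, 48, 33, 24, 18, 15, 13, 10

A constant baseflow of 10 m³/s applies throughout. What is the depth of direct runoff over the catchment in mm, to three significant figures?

Direct runoff: 0.0, 12.0, 48.0, 106.0, 64.0, 38.0, 23.0, 14.0, 8.0, 5.0, 3.0, 0.0 m³/s; ΣQ_DR = 321.0 m³/s.
V = ΣQ_DR · Δt = 321.0 × 7200 s = 2.311 × 10^6 m³.
Over A = 35.5 km², depth = V / A = 65.1 mm.

d ≈ 65.1 mm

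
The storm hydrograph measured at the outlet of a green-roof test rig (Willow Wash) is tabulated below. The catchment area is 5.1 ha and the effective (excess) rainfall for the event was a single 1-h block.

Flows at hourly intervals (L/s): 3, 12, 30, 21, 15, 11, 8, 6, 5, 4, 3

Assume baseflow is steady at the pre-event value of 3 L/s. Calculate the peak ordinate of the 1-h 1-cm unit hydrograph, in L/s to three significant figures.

Direct runoff: 0.0, 9.0, 27.0, 18.0, 12.0, 8.0, 5.0, 3.0, 2.0, 1.0, 0.0 L/s; ΣQ_DR = 85.00 L/s, peak = 27.0 L/s.
Runoff depth d = ΣQ_DR·Δt / A = 85.00 × 3600 / (5.1 ha) = 6.000 mm.
The 1-cm UH is the DRH scaled by (10 mm)/d, so U_p = 27.0 × 10/6.000 = 45.0 L/s.

U_p ≈ 45.0 L/s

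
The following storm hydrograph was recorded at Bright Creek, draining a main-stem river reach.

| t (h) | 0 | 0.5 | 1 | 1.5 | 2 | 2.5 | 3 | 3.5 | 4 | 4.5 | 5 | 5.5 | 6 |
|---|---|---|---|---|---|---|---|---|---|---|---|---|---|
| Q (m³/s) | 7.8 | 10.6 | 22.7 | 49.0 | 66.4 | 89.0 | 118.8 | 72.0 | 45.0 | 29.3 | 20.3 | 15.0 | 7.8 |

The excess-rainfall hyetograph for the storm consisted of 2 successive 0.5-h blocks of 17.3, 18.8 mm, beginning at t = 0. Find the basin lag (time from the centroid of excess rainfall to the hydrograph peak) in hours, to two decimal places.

t_L ≈ 2.49 h

Centroid of excess rainfall: t_c = Σ P_i·t̄_i / ΣP_i = 0.5104 h (block centres at 0.25, 0.75 h).
Hydrograph peak occurs at t = 3 h, so basin lag t_L = 3 − 0.5104 = 2.49 h.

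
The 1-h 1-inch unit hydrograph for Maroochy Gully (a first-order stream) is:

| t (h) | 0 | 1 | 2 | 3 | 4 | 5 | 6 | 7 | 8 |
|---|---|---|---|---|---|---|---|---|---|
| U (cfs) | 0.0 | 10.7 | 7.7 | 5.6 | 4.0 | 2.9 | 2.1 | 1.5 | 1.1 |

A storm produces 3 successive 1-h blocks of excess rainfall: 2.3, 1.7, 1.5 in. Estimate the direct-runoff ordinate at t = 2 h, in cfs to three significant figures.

By discrete convolution, Q_j = Σ (P_i / 1 in) · U_{j−i}.
At t = 2 h (j=2): Q = (2.3/1)·7.7 + (1.7/1)·10.7 + (1.5/1)·0.0 = 35.9 cfs.

Q ≈ 35.9 cfs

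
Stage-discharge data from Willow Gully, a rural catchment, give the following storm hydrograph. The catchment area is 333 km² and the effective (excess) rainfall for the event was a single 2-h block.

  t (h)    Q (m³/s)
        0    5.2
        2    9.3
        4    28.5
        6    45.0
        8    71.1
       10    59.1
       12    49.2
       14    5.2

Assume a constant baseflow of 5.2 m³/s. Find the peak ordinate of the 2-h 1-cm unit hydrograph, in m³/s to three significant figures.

U_p ≈ 132 m³/s

Direct runoff: 0.0, 4.1, 23.3, 39.8, 65.9, 53.9, 44.0, 0.0 m³/s; ΣQ_DR = 231.0 m³/s, peak = 65.9 m³/s.
Runoff depth d = ΣQ_DR·Δt / A = 231.0 × 7200 / (333 km²) = 4.995 mm.
The 1-cm UH is the DRH scaled by (10 mm)/d, so U_p = 65.9 × 10/4.995 = 132 m³/s.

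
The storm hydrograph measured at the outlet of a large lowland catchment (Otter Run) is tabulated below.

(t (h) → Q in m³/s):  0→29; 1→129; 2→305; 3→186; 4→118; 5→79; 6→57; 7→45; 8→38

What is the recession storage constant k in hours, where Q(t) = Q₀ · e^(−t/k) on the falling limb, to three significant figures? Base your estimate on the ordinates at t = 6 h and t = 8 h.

k ≈ 4.93 h

On the falling limb, Q drops from 57 to 38 m³/s between t = 6 h and t = 8 h (Δt = 2 h).
k = −Δt / ln(Q₂/Q₁) = −2 / ln(38/57) = 4.93 h.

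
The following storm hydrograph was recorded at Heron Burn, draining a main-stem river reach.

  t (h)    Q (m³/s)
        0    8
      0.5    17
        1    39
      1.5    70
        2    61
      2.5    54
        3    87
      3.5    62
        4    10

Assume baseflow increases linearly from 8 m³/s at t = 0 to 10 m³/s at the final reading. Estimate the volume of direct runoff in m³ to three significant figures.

V ≈ 5.89 × 10^5 m³

Direct-runoff ordinates (Q − Q_b): 0.00, 8.75, 30.50, 61.25, 52.00, 44.75, 77.50, 52.25, 0.00 m³/s.
ΣQ_DR = 327.0 m³/s.
With Δt = 0.5 h = 1800 s, V = ΣQ_DR · Δt = 327.0 × 1800 = 5.89 × 10^5 m³.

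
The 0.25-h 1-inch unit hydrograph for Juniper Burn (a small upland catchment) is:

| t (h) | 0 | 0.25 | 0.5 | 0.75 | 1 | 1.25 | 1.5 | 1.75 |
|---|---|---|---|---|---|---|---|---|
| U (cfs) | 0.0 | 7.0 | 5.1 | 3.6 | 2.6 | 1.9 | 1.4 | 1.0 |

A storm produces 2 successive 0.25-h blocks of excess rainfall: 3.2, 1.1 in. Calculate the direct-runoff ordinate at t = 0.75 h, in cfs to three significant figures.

By discrete convolution, Q_j = Σ (P_i / 1 in) · U_{j−i}.
At t = 0.75 h (j=3): Q = (3.2/1)·3.6 + (1.1/1)·5.1 = 17.1 cfs.

Q ≈ 17.1 cfs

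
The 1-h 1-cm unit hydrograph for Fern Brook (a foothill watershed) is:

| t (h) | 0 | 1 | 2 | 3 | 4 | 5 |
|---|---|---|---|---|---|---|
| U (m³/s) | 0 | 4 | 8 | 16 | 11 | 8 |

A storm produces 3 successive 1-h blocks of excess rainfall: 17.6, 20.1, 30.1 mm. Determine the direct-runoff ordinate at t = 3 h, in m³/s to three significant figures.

By discrete convolution, Q_j = Σ (P_i / 10 mm) · U_{j−i}.
At t = 3 h (j=3): Q = (17.6/10)·16 + (20.1/10)·8 + (30.1/10)·4 = 56.3 m³/s.

Q ≈ 56.3 m³/s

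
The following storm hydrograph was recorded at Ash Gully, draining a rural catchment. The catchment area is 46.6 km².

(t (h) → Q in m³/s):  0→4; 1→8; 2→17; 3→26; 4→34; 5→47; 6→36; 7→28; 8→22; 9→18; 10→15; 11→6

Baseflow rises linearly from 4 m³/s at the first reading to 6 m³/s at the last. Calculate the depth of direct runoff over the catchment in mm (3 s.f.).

Direct runoff: 0.00, 3.82, 12.64, 21.45, 29.27, 42.09, 30.91, 22.73, 16.55, 12.36, 9.18, 0.00 m³/s; ΣQ_DR = 201.0 m³/s.
V = ΣQ_DR · Δt = 201.0 × 3600 s = 7.236 × 10^5 m³.
Over A = 46.6 km², depth = V / A = 15.5 mm.

d ≈ 15.5 mm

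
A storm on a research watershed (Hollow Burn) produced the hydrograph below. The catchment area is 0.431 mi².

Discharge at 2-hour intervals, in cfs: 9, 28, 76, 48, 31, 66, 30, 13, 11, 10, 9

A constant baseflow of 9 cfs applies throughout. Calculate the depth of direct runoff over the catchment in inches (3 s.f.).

d ≈ 1.67 in

Direct runoff: 0.0, 19.0, 67.0, 39.0, 22.0, 57.0, 21.0, 4.0, 2.0, 1.0, 0.0 cfs; ΣQ_DR = 232.0 cfs.
V = ΣQ_DR · Δt = 232.0 × 7200 s = 1.670 × 10^6 ft³.
Over A = 0.431 mi², depth = V / A = 1.67 in.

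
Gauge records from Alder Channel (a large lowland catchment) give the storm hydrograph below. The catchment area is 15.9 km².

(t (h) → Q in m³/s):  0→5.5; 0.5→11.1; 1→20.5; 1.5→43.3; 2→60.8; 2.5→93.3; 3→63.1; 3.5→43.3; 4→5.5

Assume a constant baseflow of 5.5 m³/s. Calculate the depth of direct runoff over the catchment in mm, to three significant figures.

Direct runoff: 0.0, 5.6, 15.0, 37.8, 55.3, 87.8, 57.6, 37.8, 0.0 m³/s; ΣQ_DR = 296.9 m³/s.
V = ΣQ_DR · Δt = 296.9 × 1800 s = 5.344 × 10^5 m³.
Over A = 15.9 km², depth = V / A = 33.6 mm.

d ≈ 33.6 mm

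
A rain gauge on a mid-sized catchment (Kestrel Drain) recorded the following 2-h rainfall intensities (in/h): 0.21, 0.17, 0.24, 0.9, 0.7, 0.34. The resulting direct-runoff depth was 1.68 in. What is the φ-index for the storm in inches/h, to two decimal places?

Only the 2 blocks with intensity above φ contribute runoff: 0.9, 0.7 in/h.
Σ(I−φ)·Δt = d  ⇒  (0.9+0.7 − 2φ)·2 = 1.68
φ = (1.600 − 1.68/2) / 2 = 0.38 in/h.

φ ≈ 0.38 in/h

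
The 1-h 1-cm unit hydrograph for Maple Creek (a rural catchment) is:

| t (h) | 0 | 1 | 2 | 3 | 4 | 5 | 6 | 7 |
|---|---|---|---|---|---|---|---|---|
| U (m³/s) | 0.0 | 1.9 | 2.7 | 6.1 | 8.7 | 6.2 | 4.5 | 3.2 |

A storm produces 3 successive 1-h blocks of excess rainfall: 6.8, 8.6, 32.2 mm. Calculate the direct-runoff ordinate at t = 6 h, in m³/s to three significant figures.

By discrete convolution, Q_j = Σ (P_i / 10 mm) · U_{j−i}.
At t = 6 h (j=6): Q = (6.8/10)·4.5 + (8.6/10)·6.2 + (32.2/10)·8.7 = 36.4 m³/s.

Q ≈ 36.4 m³/s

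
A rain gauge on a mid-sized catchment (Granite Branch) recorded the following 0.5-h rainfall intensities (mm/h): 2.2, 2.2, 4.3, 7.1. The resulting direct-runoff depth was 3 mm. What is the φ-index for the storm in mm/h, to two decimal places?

φ ≈ 2.70 mm/h

Only the 2 blocks with intensity above φ contribute runoff: 4.3, 7.1 mm/h.
Σ(I−φ)·Δt = d  ⇒  (4.3+7.1 − 2φ)·0.5 = 3
φ = (11.40 − 3/0.5) / 2 = 2.70 mm/h.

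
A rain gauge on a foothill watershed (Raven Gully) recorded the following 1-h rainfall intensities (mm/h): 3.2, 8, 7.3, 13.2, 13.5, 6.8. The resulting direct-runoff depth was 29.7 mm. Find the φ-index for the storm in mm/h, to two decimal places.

Only the 5 blocks with intensity above φ contribute runoff: 8, 7.3, 13.2, 13.5, 6.8 mm/h.
Σ(I−φ)·Δt = d  ⇒  (8+7.3+13.2+13.5+6.8 − 5φ)·1 = 29.7
φ = (48.80 − 29.7/1) / 5 = 3.82 mm/h.

φ ≈ 3.82 mm/h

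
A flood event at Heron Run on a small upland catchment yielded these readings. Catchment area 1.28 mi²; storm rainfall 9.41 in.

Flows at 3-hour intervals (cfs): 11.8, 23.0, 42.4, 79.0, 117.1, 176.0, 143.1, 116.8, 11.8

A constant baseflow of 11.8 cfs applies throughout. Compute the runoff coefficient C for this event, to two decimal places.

C ≈ 0.24

ΣQ_DR = 614.8 cfs; V = ΣQ_DR·Δt = 6.640 × 10^6 ft³.
Runoff depth d = V / A = 2.233 in.
C = d / P = 2.233 / 9.41 = 0.24.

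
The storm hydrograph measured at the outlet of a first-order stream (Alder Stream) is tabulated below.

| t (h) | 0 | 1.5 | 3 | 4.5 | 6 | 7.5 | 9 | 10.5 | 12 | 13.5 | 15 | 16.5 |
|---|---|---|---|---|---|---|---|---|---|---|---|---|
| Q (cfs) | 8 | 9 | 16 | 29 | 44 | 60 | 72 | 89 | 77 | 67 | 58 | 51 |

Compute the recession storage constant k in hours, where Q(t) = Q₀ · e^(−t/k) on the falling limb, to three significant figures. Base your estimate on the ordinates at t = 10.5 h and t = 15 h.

On the falling limb, Q drops from 89 to 58 cfs between t = 10.5 h and t = 15 h (Δt = 4.5 h).
k = −Δt / ln(Q₂/Q₁) = −4.5 / ln(58/89) = 10.5 h.

k ≈ 10.5 h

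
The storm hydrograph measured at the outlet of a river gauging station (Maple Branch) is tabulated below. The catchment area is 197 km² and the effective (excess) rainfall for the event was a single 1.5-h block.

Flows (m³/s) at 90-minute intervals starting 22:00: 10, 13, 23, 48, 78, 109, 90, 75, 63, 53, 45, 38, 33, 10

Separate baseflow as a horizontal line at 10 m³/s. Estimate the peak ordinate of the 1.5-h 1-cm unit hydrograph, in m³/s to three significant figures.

U_p ≈ 65.9 m³/s

Direct runoff: 0.0, 3.0, 13.0, 38.0, 68.0, 99.0, 80.0, 65.0, 53.0, 43.0, 35.0, 28.0, 23.0, 0.0 m³/s; ΣQ_DR = 548.0 m³/s, peak = 99.0 m³/s.
Runoff depth d = ΣQ_DR·Δt / A = 548.0 × 5400 / (197 km²) = 15.02 mm.
The 1-cm UH is the DRH scaled by (10 mm)/d, so U_p = 99.0 × 10/15.02 = 65.9 m³/s.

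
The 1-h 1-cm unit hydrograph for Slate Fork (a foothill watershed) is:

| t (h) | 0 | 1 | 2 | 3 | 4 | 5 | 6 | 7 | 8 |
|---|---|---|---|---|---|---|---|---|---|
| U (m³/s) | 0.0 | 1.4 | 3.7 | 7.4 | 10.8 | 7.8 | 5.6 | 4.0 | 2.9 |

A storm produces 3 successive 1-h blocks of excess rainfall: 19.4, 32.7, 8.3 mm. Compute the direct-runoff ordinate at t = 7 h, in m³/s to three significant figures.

Q ≈ 32.5 m³/s

By discrete convolution, Q_j = Σ (P_i / 10 mm) · U_{j−i}.
At t = 7 h (j=7): Q = (19.4/10)·4.0 + (32.7/10)·5.6 + (8.3/10)·7.8 = 32.5 m³/s.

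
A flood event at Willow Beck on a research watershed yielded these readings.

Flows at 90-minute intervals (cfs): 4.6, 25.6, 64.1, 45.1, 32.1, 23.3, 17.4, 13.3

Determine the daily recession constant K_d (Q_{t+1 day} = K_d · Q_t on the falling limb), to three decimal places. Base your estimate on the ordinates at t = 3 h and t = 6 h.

Between t = 3 h and t = 6 h the flow falls from 64.1 to 32.1 cfs over 2×1.5 h = 3 h.
Per-interval ratio K = (32.1/64.1)^(1/2) = 0.7077; K_d = K^(24/1.5) = 0.004.

K_d ≈ 0.004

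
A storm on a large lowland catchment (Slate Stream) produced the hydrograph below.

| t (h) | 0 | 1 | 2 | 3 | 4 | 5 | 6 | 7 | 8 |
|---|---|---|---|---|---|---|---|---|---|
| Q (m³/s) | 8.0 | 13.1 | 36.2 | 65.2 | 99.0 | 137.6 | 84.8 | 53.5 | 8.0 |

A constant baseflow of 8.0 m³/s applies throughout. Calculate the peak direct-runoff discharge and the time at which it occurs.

Subtracting baseflow gives direct-runoff ordinates: 0.0, 5.1, 28.2, 57.2, 91.0, 129.6, 76.8, 45.5, 0.0 m³/s.
The maximum is 129.6 m³/s, occurring at the reading for t = 5 h.

Q_p = 129.6 m³/s at t = 5 h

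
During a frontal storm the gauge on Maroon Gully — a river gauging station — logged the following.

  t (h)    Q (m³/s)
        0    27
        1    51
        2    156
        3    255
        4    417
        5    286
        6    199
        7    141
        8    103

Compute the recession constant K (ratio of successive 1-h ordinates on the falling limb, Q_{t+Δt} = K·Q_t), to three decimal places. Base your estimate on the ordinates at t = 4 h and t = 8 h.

K ≈ 0.705

Using the recession-limb readings at t = 4 h and t = 8 h: Q falls from 417 to 103 m³/s over 4 intervals.
K = (Q₂/Q₁)^(1/4) = (103/417)^(1/4) = 0.705.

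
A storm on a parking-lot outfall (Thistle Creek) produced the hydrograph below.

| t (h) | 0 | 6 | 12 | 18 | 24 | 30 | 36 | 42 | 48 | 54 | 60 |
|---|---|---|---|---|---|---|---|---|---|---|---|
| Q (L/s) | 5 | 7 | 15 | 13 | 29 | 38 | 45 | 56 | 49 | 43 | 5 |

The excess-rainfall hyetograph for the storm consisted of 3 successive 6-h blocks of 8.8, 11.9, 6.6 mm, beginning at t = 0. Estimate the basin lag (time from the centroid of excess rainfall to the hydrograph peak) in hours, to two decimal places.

Centroid of excess rainfall: t_c = Σ P_i·t̄_i / ΣP_i = 8.5165 h (block centres at 3, 9, 15 h).
Hydrograph peak occurs at t = 42 h, so basin lag t_L = 42 − 8.5165 = 33.48 h.

t_L ≈ 33.48 h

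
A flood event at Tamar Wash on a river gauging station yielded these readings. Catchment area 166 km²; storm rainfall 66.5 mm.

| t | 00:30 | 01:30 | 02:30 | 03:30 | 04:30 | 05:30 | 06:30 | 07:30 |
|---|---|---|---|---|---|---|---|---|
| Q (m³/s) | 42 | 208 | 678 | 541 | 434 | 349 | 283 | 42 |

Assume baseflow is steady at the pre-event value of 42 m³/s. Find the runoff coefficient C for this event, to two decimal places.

ΣQ_DR = 2241 m³/s; V = ΣQ_DR·Δt = 8.068 × 10^6 m³.
Runoff depth d = V / A = 48.60 mm.
C = d / P = 48.60 / 66.5 = 0.73.

C ≈ 0.73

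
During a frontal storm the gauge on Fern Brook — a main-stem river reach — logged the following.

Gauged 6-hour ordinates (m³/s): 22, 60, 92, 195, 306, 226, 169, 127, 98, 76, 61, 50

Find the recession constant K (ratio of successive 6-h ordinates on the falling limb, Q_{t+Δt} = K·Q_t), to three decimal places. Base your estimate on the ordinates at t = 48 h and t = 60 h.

Using the recession-limb readings at t = 48 h and t = 60 h: Q falls from 98 to 61 m³/s over 2 intervals.
K = (Q₂/Q₁)^(1/2) = (61/98)^(1/2) = 0.789.

K ≈ 0.789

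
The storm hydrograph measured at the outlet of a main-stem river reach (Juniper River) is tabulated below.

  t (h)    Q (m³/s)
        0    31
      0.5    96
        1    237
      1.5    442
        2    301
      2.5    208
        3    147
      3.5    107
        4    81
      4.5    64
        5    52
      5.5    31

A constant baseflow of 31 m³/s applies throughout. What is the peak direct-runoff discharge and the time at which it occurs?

Q_p = 411.0 m³/s at t = 1.5 h

Subtracting baseflow gives direct-runoff ordinates: 0.0, 65.0, 206.0, 411.0, 270.0, 177.0, 116.0, 76.0, 50.0, 33.0, 21.0, 0.0 m³/s.
The maximum is 411.0 m³/s, occurring at the reading for t = 1.5 h.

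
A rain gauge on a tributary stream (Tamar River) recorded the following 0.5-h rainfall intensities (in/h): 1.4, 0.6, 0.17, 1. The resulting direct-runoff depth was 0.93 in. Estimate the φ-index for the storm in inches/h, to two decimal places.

φ ≈ 0.38 in/h

Only the 3 blocks with intensity above φ contribute runoff: 1.4, 0.6, 1 in/h.
Σ(I−φ)·Δt = d  ⇒  (1.4+0.6+1 − 3φ)·0.5 = 0.93
φ = (3.000 − 0.93/0.5) / 3 = 0.38 in/h.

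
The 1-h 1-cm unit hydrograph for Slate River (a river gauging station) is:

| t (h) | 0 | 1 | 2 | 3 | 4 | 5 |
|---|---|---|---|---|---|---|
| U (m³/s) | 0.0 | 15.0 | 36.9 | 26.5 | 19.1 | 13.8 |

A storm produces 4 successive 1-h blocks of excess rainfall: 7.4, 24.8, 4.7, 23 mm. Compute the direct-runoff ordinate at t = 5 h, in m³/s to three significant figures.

Q ≈ 155 m³/s

By discrete convolution, Q_j = Σ (P_i / 10 mm) · U_{j−i}.
At t = 5 h (j=5): Q = (7.4/10)·13.8 + (24.8/10)·19.1 + (4.7/10)·26.5 + (23/10)·36.9 = 155 m³/s.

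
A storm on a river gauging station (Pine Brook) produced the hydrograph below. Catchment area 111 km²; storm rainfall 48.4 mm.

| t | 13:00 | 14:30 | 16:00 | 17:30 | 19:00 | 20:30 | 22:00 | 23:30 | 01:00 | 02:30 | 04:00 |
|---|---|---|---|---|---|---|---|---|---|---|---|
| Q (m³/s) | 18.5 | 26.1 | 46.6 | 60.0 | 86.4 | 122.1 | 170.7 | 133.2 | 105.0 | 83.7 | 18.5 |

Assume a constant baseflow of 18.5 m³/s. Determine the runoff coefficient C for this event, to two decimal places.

ΣQ_DR = 667.3 m³/s; V = ΣQ_DR·Δt = 3.603 × 10^6 m³.
Runoff depth d = V / A = 32.46 mm.
C = d / P = 32.46 / 48.4 = 0.67.

C ≈ 0.67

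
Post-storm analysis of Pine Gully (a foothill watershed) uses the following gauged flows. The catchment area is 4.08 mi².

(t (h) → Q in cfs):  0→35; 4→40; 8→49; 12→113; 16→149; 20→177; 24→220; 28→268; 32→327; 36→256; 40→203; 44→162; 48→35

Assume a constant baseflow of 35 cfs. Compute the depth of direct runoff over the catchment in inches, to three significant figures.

Direct runoff: 0.0, 5.0, 14.0, 78.0, 114.0, 142.0, 185.0, 233.0, 292.0, 221.0, 168.0, 127.0, 0.0 cfs; ΣQ_DR = 1579 cfs.
V = ΣQ_DR · Δt = 1579 × 14400 s = 2.274 × 10^7 ft³.
Over A = 4.08 mi², depth = V / A = 2.40 in.

d ≈ 2.40 in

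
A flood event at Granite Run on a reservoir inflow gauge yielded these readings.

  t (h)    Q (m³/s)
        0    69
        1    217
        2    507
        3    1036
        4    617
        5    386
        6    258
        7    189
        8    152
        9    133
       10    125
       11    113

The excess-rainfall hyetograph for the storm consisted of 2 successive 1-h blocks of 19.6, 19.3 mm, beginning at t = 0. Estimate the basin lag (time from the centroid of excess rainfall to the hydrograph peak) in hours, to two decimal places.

t_L ≈ 2.00 h

Centroid of excess rainfall: t_c = Σ P_i·t̄_i / ΣP_i = 0.9961 h (block centres at 0.5, 1.5 h).
Hydrograph peak occurs at t = 3 h, so basin lag t_L = 3 − 0.9961 = 2.00 h.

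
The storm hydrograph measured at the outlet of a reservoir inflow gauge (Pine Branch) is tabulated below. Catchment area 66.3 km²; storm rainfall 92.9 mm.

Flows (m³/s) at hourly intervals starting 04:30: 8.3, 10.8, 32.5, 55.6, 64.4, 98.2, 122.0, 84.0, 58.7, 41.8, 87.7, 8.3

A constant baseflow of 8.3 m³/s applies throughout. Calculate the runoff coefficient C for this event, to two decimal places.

ΣQ_DR = 572.7 m³/s; V = ΣQ_DR·Δt = 2.062 × 10^6 m³.
Runoff depth d = V / A = 31.10 mm.
C = d / P = 31.10 / 92.9 = 0.33.

C ≈ 0.33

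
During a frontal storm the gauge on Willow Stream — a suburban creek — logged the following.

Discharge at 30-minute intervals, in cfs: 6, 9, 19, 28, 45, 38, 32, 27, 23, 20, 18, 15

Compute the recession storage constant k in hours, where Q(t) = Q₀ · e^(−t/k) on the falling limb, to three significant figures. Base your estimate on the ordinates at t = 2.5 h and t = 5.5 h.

On the falling limb, Q drops from 38 to 15 cfs between t = 2.5 h and t = 5.5 h (Δt = 3 h).
k = −Δt / ln(Q₂/Q₁) = −3 / ln(15/38) = 3.23 h.

k ≈ 3.23 h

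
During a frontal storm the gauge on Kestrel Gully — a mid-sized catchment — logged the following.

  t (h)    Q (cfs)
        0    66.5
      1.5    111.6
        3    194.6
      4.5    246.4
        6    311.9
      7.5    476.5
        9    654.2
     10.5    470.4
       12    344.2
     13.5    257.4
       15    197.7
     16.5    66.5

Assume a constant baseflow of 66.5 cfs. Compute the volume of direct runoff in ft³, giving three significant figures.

V ≈ 1.40 × 10^7 ft³

Direct-runoff ordinates (Q − Q_b): 0.0, 45.1, 128.1, 179.9, 245.4, 410.0, 587.7, 403.9, 277.7, 190.9, 131.2, 0.0 cfs.
ΣQ_DR = 2600 cfs.
With Δt = 1.5 h = 5400 s, V = ΣQ_DR · Δt = 2600 × 5400 = 1.40 × 10^7 ft³.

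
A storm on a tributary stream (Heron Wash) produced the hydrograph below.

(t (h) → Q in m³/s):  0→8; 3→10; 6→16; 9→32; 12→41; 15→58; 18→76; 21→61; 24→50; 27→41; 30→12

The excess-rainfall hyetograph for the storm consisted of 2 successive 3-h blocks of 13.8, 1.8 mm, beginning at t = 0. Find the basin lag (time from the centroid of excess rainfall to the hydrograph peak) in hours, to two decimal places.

t_L ≈ 16.15 h

Centroid of excess rainfall: t_c = Σ P_i·t̄_i / ΣP_i = 1.8462 h (block centres at 1.5, 4.5 h).
Hydrograph peak occurs at t = 18 h, so basin lag t_L = 18 − 1.8462 = 16.15 h.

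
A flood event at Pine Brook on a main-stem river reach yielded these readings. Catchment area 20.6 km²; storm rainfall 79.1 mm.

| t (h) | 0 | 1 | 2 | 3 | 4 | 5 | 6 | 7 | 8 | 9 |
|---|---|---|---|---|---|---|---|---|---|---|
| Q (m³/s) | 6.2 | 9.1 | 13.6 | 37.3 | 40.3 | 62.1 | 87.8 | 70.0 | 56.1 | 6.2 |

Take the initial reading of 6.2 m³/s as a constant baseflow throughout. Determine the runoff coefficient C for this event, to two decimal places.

C ≈ 0.72

ΣQ_DR = 326.7 m³/s; V = ΣQ_DR·Δt = 1.176 × 10^6 m³.
Runoff depth d = V / A = 57.09 mm.
C = d / P = 57.09 / 79.1 = 0.72.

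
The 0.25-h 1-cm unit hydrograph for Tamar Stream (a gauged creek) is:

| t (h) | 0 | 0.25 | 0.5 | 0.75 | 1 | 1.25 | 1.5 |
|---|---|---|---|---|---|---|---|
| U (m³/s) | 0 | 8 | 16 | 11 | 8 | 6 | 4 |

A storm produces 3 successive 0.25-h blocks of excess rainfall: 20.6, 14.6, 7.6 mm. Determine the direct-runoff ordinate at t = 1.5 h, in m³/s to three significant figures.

Q ≈ 23.1 m³/s

By discrete convolution, Q_j = Σ (P_i / 10 mm) · U_{j−i}.
At t = 1.5 h (j=6): Q = (20.6/10)·4 + (14.6/10)·6 + (7.6/10)·8 = 23.1 m³/s.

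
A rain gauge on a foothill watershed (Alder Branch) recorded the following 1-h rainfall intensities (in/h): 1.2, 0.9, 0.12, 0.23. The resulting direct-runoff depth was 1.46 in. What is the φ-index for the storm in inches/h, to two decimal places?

φ ≈ 0.32 in/h

Only the 2 blocks with intensity above φ contribute runoff: 1.2, 0.9 in/h.
Σ(I−φ)·Δt = d  ⇒  (1.2+0.9 − 2φ)·1 = 1.46
φ = (2.100 − 1.46/1) / 2 = 0.32 in/h.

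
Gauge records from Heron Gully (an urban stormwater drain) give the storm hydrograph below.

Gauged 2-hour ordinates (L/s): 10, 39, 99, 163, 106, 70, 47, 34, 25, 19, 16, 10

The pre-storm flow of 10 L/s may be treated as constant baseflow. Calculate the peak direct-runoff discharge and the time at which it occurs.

Subtracting baseflow gives direct-runoff ordinates: 0.0, 29.0, 89.0, 153.0, 96.0, 60.0, 37.0, 24.0, 15.0, 9.0, 6.0, 0.0 L/s.
The maximum is 153.0 L/s, occurring at the reading for t = 6 h.

Q_p = 153.0 L/s at t = 6 h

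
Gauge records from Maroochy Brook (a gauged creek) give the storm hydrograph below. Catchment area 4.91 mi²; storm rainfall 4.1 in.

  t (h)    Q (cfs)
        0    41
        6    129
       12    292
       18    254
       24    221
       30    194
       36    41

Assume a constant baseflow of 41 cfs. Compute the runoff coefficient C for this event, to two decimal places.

C ≈ 0.41

ΣQ_DR = 885.0 cfs; V = ΣQ_DR·Δt = 1.912 × 10^7 ft³.
Runoff depth d = V / A = 1.676 in.
C = d / P = 1.676 / 4.1 = 0.41.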